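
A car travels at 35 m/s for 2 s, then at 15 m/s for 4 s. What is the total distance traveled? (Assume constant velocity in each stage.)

d₁ = v₁t₁ = 35 × 2 = 70 m
d₂ = v₂t₂ = 15 × 4 = 60 m
d_total = 70 + 60 = 130 m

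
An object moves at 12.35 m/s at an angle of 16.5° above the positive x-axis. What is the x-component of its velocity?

vₓ = v cos(θ) = 12.35 × cos(16.5°) = 11.84 m/s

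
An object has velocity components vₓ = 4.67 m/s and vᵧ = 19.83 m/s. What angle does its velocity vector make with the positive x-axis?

θ = arctan(vᵧ/vₓ) = arctan(19.83/4.67) = 76.75°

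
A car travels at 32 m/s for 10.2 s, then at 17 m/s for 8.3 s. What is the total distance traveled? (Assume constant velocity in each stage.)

d₁ = v₁t₁ = 32 × 10.2 = 326.4 m
d₂ = v₂t₂ = 17 × 8.3 = 141.1 m
d_total = 326.4 + 141.1 = 467.5 m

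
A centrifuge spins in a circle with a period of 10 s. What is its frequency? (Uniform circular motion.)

f = 1/T = 1/10 = 0.1 Hz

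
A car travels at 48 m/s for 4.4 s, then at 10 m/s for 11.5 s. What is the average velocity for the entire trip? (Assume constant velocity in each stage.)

d₁ = v₁t₁ = 48 × 4.4 = 211.2 m
d₂ = v₂t₂ = 10 × 11.5 = 115.0 m
d_total = 326.2 m, t_total = 15.9 s
v_avg = d_total/t_total = 326.2/15.9 = 20.52 m/s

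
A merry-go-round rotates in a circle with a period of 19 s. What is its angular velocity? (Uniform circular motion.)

ω = 2π/T = 2π/19 = 0.3307 rad/s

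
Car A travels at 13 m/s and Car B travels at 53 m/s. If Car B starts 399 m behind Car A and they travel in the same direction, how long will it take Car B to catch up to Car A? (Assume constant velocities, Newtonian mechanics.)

Relative speed: v_rel = 53 - 13 = 40 m/s
Time to catch: t = d₀/v_rel = 399/40 = 9.97 s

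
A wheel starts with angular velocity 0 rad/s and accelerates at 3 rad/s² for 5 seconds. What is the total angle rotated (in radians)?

θ = ω₀t + ½αt² = 0×5 + ½×3×5² = 37.5 rad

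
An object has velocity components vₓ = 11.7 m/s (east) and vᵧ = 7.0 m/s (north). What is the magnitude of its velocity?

|v| = √(vₓ² + vᵧ²) = √(11.7² + 7.0²) = √(185.89) = 13.63 m/s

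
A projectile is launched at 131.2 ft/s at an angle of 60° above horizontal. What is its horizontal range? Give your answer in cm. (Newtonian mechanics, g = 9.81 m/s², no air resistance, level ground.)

v₀ = 131.2 ft/s × 0.3048 = 39.9898 m/s
R = v₀² × sin(2θ) / g = 39.9898² × sin(2 × 60°) / 9.81 = 1599.18 × 0.866025 / 9.81 = 141.175 m
R = 141.175 m / 0.01 = 14120 cm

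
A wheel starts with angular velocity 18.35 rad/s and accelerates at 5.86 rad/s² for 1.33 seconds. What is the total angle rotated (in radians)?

θ = ω₀t + ½αt² = 18.35×1.33 + ½×5.86×1.33² = 29.59 rad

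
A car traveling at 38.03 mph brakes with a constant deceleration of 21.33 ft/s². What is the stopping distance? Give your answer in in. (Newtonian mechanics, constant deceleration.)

v₀ = 38.03 mph × 0.44704 = 17.0009 m/s
a = 21.33 ft/s² × 0.3048 = 6.50138 m/s²
d = v₀² / (2a) = 17.0009² / (2 × 6.50138) = 289.031 / 13.0028 = 22.2284 m
d = 22.2284 m / 0.0254 = 875.1 in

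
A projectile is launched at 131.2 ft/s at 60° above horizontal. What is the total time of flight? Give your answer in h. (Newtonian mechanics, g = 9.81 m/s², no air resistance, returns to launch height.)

v₀ = 131.2 ft/s × 0.3048 = 39.9898 m/s
T = 2 × v₀ × sin(θ) / g = 2 × 39.9898 × sin(60°) / 9.81 = 2 × 39.9898 × 0.866025 / 9.81 = 7.06058 s
T = 7.06058 s / 3600.0 = 0.001961 h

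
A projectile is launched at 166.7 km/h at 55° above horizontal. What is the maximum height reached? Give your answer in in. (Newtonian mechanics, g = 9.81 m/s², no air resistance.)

v₀ = 166.7 km/h × 0.2777777777777778 = 46.3056 m/s
H = v₀² × sin²(θ) / (2g) = 46.3056² × sin(55°)² / (2 × 9.81) = 2144.21 × 0.67101 / 19.62 = 73.3326 m
H = 73.3326 m / 0.0254 = 2887 in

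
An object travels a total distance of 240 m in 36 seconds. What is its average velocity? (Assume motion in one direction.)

v_avg = Δd / Δt = 240 / 36 = 6.67 m/s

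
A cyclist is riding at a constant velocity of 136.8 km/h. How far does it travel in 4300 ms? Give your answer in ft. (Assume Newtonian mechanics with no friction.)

v = 136.8 km/h × 0.2777777777777778 = 38.0 m/s
t = 4300 ms × 0.001 = 4.3 s
d = v × t = 38.0 × 4.3 = 163.4 m
d = 163.4 m / 0.3048 = 536.1 ft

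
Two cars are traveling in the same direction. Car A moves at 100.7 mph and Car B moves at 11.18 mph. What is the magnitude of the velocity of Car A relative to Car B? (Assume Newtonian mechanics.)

v_rel = |v_A - v_B| = |100.7 - 11.18| = 89.52 mph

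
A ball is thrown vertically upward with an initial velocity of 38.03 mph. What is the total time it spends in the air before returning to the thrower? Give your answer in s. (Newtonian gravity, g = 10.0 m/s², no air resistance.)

v₀ = 38.03 mph × 0.44704 = 17.0009 m/s
t_total = 2 × v₀ / g = 2 × 17.0009 / 10.0 = 3.4 s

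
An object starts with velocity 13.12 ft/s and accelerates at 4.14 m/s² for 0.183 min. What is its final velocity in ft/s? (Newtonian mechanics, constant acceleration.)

v₀ = 13.12 ft/s × 0.3048 = 3.99898 m/s
t = 0.183 min × 60.0 = 10.98 s
v = v₀ + a × t = 3.99898 + 4.14 × 10.98 = 49.4562 m/s
v = 49.4562 m/s / 0.3048 = 162.3 ft/s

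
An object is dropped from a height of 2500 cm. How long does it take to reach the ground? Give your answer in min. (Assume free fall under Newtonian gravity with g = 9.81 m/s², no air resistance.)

h = 2500 cm × 0.01 = 25.0 m
t = √(2h/g) = √(2 × 25.0 / 9.81) = 2.25762 s
t = 2.25762 s / 60.0 = 0.03763 min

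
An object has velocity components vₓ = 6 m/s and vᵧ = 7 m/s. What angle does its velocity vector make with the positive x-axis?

θ = arctan(vᵧ/vₓ) = arctan(7/6) = 49.4°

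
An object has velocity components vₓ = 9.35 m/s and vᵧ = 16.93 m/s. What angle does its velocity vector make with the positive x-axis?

θ = arctan(vᵧ/vₓ) = arctan(16.93/9.35) = 61.09°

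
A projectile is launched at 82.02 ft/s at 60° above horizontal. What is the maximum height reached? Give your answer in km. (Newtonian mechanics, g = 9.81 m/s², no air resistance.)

v₀ = 82.02 ft/s × 0.3048 = 24.9997 m/s
H = v₀² × sin²(θ) / (2g) = 24.9997² × sin(60°)² / (2 × 9.81) = 624.985 × 0.75 / 19.62 = 23.8909 m
H = 23.8909 m / 1000.0 = 0.02389 km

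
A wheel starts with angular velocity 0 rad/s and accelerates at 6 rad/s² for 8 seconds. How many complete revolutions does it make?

θ = ω₀t + ½αt² = 0×8 + ½×6×8² = 192.0 rad
Total revolutions = θ/(2π) = 192.0/(2π) = 30.56
Complete revolutions = ⌊30.56⌋ = 30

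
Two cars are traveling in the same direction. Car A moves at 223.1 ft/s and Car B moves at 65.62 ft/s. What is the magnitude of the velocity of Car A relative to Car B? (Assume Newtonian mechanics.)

v_rel = |v_A - v_B| = |223.1 - 65.62| = 157.48 ft/s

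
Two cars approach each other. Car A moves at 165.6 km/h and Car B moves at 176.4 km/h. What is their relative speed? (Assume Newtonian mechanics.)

v_rel = v_A + v_B = 165.6 + 176.4 = 342.0 km/h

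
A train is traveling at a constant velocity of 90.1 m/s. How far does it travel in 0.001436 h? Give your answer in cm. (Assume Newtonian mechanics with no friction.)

t = 0.001436 h × 3600.0 = 5.1696 s
d = v × t = 90.1 × 5.1696 = 465.781 m
d = 465.781 m / 0.01 = 46580 cm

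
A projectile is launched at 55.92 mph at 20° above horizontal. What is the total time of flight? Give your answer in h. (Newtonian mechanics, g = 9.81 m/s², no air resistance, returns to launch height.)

v₀ = 55.92 mph × 0.44704 = 24.9985 m/s
T = 2 × v₀ × sin(θ) / g = 2 × 24.9985 × sin(20°) / 9.81 = 2 × 24.9985 × 0.34202 / 9.81 = 1.74312 s
T = 1.74312 s / 3600.0 = 0.0004842 h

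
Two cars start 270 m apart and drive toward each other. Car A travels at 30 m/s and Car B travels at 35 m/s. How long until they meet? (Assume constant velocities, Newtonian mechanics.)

Combined speed: v_combined = 30 + 35 = 65 m/s
Time to meet: t = d/v_combined = 270/65 = 4.15 s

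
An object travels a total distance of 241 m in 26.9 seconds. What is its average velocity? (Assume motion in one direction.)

v_avg = Δd / Δt = 241 / 26.9 = 8.96 m/s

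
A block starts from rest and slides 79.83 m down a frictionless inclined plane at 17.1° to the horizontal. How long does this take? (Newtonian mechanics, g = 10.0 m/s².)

a = g sin(θ) = 10.0 × sin(17.1°) = 2.9404 m/s²
t = √(2d/a) = √(2 × 79.83 / 2.9404) = 7.37 s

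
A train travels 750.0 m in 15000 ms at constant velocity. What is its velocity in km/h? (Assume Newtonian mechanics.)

t = 15000 ms × 0.001 = 15.0 s
v = d / t = 750.0 / 15.0 = 50.0 m/s
v = 50.0 m/s / 0.2777777777777778 = 180.0 km/h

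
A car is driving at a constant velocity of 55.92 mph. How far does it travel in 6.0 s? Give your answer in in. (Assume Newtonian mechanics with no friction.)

v = 55.92 mph × 0.44704 = 24.9985 m/s
d = v × t = 24.9985 × 6.0 = 149.991 m
d = 149.991 m / 0.0254 = 5905 in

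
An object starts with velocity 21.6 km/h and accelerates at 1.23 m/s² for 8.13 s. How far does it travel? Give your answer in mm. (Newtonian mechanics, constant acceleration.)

v₀ = 21.6 km/h × 0.2777777777777778 = 6.0 m/s
d = v₀ × t + ½ × a × t² = 6.0 × 8.13 + 0.5 × 1.23 × 8.13² = 89.4296 m
d = 89.4296 m / 0.001 = 89430 mm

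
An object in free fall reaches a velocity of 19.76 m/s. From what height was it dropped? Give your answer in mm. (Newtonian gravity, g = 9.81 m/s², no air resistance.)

h = v² / (2g) = 19.76² / (2 × 9.81) = 19.901 m
h = 19.901 m / 0.001 = 19900 mm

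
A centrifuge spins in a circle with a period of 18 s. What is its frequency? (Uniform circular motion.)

f = 1/T = 1/18 = 0.0556 Hz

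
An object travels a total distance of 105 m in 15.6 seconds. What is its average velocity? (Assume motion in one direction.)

v_avg = Δd / Δt = 105 / 15.6 = 6.73 m/s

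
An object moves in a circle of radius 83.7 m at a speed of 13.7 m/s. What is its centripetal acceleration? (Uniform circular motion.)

a_c = v²/r = 13.7²/83.7 = 187.69/83.7 = 2.24 m/s²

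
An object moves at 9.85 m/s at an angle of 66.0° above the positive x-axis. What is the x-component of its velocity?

vₓ = v cos(θ) = 9.85 × cos(66.0°) = 4.01 m/s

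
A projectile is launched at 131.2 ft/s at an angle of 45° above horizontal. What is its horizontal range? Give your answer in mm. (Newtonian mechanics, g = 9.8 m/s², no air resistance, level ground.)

v₀ = 131.2 ft/s × 0.3048 = 39.9898 m/s
R = v₀² × sin(2θ) / g = 39.9898² × sin(2 × 45°) / 9.8 = 1599.18 × 1.0 / 9.8 = 163.182 m
R = 163.182 m / 0.001 = 163200 mm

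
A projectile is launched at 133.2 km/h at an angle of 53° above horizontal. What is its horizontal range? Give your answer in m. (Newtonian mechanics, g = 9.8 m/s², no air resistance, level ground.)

v₀ = 133.2 km/h × 0.2777777777777778 = 37.0 m/s
R = v₀² × sin(2θ) / g = 37.0² × sin(2 × 53°) / 9.8 = 1369.0 × 0.961262 / 9.8 = 134.3 m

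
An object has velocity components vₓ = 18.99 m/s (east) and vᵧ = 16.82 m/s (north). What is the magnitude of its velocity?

|v| = √(vₓ² + vᵧ²) = √(18.99² + 16.82²) = √(643.5325) = 25.37 m/s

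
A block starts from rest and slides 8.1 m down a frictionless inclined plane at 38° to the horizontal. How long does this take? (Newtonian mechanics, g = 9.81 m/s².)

a = g sin(θ) = 9.81 × sin(38°) = 6.0396 m/s²
t = √(2d/a) = √(2 × 8.1 / 6.0396) = 1.64 s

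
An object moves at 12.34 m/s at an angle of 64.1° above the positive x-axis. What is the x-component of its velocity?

vₓ = v cos(θ) = 12.34 × cos(64.1°) = 5.39 m/s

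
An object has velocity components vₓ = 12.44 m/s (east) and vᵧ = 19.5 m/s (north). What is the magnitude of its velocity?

|v| = √(vₓ² + vᵧ²) = √(12.44² + 19.5²) = √(535.0036) = 23.13 m/s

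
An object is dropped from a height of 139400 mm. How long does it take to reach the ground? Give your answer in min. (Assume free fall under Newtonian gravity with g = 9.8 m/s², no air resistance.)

h = 139400 mm × 0.001 = 139.4 m
t = √(2h/g) = √(2 × 139.4 / 9.8) = 5.33376 s
t = 5.33376 s / 60.0 = 0.0889 min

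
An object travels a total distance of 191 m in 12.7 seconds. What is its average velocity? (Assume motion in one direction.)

v_avg = Δd / Δt = 191 / 12.7 = 15.04 m/s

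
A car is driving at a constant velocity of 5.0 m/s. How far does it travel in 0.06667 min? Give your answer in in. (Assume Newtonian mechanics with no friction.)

t = 0.06667 min × 60.0 = 4.0002 s
d = v × t = 5.0 × 4.0002 = 20.001 m
d = 20.001 m / 0.0254 = 787.4 in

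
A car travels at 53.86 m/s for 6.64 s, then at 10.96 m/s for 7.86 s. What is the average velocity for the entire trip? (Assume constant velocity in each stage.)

d₁ = v₁t₁ = 53.86 × 6.64 = 357.6304 m
d₂ = v₂t₂ = 10.96 × 7.86 = 86.1456 m
d_total = 443.776 m, t_total = 14.5 s
v_avg = d_total/t_total = 443.776/14.5 = 30.61 m/s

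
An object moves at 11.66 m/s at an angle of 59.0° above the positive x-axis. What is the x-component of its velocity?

vₓ = v cos(θ) = 11.66 × cos(59.0°) = 6.01 m/s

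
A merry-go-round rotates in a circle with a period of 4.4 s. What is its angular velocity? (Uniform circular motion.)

ω = 2π/T = 2π/4.4 = 1.428 rad/s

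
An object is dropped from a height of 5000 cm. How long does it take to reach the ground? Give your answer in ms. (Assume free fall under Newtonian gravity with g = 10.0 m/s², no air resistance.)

h = 5000 cm × 0.01 = 50.0 m
t = √(2h/g) = √(2 × 50.0 / 10.0) = 3.16228 s
t = 3.16228 s / 0.001 = 3162 ms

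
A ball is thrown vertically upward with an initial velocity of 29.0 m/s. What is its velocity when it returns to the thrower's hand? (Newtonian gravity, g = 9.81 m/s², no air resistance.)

By conservation of energy (no air resistance), the ball returns to the throw height with the same speed as launch, but directed downward.
|v_ground| = v₀ = 29.0 m/s
v_ground = 29.0 m/s (downward)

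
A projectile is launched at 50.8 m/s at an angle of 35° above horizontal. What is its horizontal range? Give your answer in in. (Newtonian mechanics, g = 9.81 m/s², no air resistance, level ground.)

R = v₀² × sin(2θ) / g = 50.8² × sin(2 × 35°) / 9.81 = 2580.64 × 0.939693 / 9.81 = 247.198 m
R = 247.198 m / 0.0254 = 9732 in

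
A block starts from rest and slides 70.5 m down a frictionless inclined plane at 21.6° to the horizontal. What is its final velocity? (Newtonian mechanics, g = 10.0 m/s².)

a = g sin(θ) = 10.0 × sin(21.6°) = 3.6812 m/s²
v = √(2ad) = √(2 × 3.6812 × 70.5) = 22.78 m/s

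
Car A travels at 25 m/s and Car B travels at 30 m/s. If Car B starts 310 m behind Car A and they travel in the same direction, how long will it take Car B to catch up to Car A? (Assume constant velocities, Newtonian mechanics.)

Relative speed: v_rel = 30 - 25 = 5 m/s
Time to catch: t = d₀/v_rel = 310/5 = 62.0 s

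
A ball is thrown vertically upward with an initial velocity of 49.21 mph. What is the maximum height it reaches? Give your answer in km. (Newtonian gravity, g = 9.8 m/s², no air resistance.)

v₀ = 49.21 mph × 0.44704 = 21.9988 m/s
h_max = v₀² / (2g) = 21.9988² / (2 × 9.8) = 483.947 / 19.6 = 24.6912 m
h_max = 24.6912 m / 1000.0 = 0.02469 km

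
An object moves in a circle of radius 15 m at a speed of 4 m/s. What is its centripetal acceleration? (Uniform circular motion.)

a_c = v²/r = 4²/15 = 16/15 = 1.07 m/s²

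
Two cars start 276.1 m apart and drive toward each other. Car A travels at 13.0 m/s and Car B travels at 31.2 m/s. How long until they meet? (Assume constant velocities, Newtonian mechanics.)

Combined speed: v_combined = 13.0 + 31.2 = 44.2 m/s
Time to meet: t = d/v_combined = 276.1/44.2 = 6.25 s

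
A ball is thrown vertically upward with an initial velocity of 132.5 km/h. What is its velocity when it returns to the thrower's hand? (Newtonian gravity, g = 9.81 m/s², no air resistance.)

By conservation of energy (no air resistance), the ball returns to the throw height with the same speed as launch, but directed downward.
|v_ground| = v₀ = 132.5 km/h
v_ground = 132.5 km/h (downward)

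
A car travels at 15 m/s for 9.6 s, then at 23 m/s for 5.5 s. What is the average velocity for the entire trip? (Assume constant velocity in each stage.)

d₁ = v₁t₁ = 15 × 9.6 = 144.0 m
d₂ = v₂t₂ = 23 × 5.5 = 126.5 m
d_total = 270.5 m, t_total = 15.1 s
v_avg = d_total/t_total = 270.5/15.1 = 17.91 m/s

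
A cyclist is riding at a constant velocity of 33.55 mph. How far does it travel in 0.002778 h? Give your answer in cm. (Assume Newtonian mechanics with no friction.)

v = 33.55 mph × 0.44704 = 14.9982 m/s
t = 0.002778 h × 3600.0 = 10.0008 s
d = v × t = 14.9982 × 10.0008 = 149.994 m
d = 149.994 m / 0.01 = 15000 cm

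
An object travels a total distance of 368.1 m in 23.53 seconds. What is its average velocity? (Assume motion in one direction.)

v_avg = Δd / Δt = 368.1 / 23.53 = 15.64 m/s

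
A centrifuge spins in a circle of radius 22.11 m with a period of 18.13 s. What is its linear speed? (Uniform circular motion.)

v = 2πr/T = 2π×22.11/18.13 = 7.66 m/s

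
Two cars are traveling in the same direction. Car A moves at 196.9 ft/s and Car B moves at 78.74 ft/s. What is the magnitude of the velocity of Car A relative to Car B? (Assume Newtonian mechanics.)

v_rel = |v_A - v_B| = |196.9 - 78.74| = 118.16 ft/s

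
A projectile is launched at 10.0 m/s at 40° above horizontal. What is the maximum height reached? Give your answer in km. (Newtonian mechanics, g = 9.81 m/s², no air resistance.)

H = v₀² × sin²(θ) / (2g) = 10.0² × sin(40°)² / (2 × 9.81) = 100.0 × 0.413176 / 19.62 = 2.10589 m
H = 2.10589 m / 1000.0 = 0.002106 km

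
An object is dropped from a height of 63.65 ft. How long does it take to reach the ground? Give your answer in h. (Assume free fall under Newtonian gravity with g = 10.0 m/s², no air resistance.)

h = 63.65 ft × 0.3048 = 19.4005 m
t = √(2h/g) = √(2 × 19.4005 / 10.0) = 1.9698 s
t = 1.9698 s / 3600.0 = 0.0005472 h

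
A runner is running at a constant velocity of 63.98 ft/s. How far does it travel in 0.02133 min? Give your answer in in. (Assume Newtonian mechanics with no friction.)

v = 63.98 ft/s × 0.3048 = 19.5011 m/s
t = 0.02133 min × 60.0 = 1.2798 s
d = v × t = 19.5011 × 1.2798 = 24.9575 m
d = 24.9575 m / 0.0254 = 982.6 in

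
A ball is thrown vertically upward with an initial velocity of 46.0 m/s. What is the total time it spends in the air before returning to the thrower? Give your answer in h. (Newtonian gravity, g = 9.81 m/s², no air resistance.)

t_total = 2 × v₀ / g = 2 × 46.0 / 9.81 = 9.37819 s
t_total = 9.37819 s / 3600.0 = 0.002605 h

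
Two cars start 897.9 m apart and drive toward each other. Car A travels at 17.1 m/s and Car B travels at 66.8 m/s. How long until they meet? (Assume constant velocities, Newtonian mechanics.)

Combined speed: v_combined = 17.1 + 66.8 = 83.9 m/s
Time to meet: t = d/v_combined = 897.9/83.9 = 10.7 s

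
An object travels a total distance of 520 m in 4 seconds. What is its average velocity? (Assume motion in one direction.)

v_avg = Δd / Δt = 520 / 4 = 130.0 m/s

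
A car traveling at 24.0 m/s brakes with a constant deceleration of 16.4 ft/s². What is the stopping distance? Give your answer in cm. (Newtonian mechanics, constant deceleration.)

a = 16.4 ft/s² × 0.3048 = 4.99872 m/s²
d = v₀² / (2a) = 24.0² / (2 × 4.99872) = 576.0 / 9.99744 = 57.6147 m
d = 57.6147 m / 0.01 = 5761 cm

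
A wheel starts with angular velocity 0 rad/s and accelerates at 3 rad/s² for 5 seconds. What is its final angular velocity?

ω = ω₀ + αt = 0 + 3 × 5 = 15 rad/s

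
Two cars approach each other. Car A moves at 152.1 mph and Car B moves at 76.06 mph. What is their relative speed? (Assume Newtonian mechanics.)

v_rel = v_A + v_B = 152.1 + 76.06 = 228.16 mph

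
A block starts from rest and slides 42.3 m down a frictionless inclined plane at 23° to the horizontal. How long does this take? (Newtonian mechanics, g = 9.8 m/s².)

a = g sin(θ) = 9.8 × sin(23°) = 3.8292 m/s²
t = √(2d/a) = √(2 × 42.3 / 3.8292) = 4.7 s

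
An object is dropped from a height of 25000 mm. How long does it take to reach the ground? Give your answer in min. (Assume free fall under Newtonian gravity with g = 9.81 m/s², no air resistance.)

h = 25000 mm × 0.001 = 25.0 m
t = √(2h/g) = √(2 × 25.0 / 9.81) = 2.25762 s
t = 2.25762 s / 60.0 = 0.03763 min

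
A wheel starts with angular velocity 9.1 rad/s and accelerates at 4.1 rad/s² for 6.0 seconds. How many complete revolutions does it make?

θ = ω₀t + ½αt² = 9.1×6.0 + ½×4.1×6.0² = 128.4 rad
Total revolutions = θ/(2π) = 128.4/(2π) = 20.44
Complete revolutions = ⌊20.44⌋ = 20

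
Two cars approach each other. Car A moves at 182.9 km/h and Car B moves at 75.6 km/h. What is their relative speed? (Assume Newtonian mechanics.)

v_rel = v_A + v_B = 182.9 + 75.6 = 258.5 km/h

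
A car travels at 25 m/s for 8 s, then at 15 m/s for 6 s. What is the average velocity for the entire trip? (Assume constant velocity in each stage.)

d₁ = v₁t₁ = 25 × 8 = 200 m
d₂ = v₂t₂ = 15 × 6 = 90 m
d_total = 290 m, t_total = 14 s
v_avg = d_total/t_total = 290/14 = 20.71 m/s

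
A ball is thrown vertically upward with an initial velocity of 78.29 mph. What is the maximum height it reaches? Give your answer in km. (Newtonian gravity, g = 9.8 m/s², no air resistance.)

v₀ = 78.29 mph × 0.44704 = 34.9988 m/s
h_max = v₀² / (2g) = 34.9988² / (2 × 9.8) = 1224.92 / 19.6 = 62.4959 m
h_max = 62.4959 m / 1000.0 = 0.0625 km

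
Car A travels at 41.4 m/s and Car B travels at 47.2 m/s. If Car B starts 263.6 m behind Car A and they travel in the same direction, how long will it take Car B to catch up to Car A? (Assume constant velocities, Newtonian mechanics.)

Relative speed: v_rel = 47.2 - 41.4 = 5.8 m/s
Time to catch: t = d₀/v_rel = 263.6/5.8 = 45.45 s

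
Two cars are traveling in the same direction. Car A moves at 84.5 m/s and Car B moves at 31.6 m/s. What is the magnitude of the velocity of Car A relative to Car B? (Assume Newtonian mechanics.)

v_rel = |v_A - v_B| = |84.5 - 31.6| = 52.9 m/s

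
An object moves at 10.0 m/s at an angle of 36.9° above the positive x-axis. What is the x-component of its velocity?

vₓ = v cos(θ) = 10.0 × cos(36.9°) = 8.0 m/s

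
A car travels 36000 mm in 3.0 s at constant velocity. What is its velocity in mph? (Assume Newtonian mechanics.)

d = 36000 mm × 0.001 = 36.0 m
v = d / t = 36.0 / 3.0 = 12.0 m/s
v = 12.0 m/s / 0.44704 = 26.84 mph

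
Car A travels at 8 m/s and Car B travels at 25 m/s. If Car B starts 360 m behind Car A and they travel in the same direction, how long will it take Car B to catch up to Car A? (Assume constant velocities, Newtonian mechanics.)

Relative speed: v_rel = 25 - 8 = 17 m/s
Time to catch: t = d₀/v_rel = 360/17 = 21.18 s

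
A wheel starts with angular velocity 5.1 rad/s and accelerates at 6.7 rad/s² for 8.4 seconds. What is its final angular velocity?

ω = ω₀ + αt = 5.1 + 6.7 × 8.4 = 61.38 rad/s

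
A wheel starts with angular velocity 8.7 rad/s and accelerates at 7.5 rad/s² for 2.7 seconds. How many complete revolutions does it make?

θ = ω₀t + ½αt² = 8.7×2.7 + ½×7.5×2.7² = 50.8275 rad
Total revolutions = θ/(2π) = 50.8275/(2π) = 8.09
Complete revolutions = ⌊8.09⌋ = 8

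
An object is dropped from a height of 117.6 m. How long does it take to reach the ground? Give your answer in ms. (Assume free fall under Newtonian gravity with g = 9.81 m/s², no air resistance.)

t = √(2h/g) = √(2 × 117.6 / 9.81) = 4.89648 s
t = 4.89648 s / 0.001 = 4896 ms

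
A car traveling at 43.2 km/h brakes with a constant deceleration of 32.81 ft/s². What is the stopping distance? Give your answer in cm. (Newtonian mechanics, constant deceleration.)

v₀ = 43.2 km/h × 0.2777777777777778 = 12.0 m/s
a = 32.81 ft/s² × 0.3048 = 10.0005 m/s²
d = v₀² / (2a) = 12.0² / (2 × 10.0005) = 144.0 / 20.001 = 7.19964 m
d = 7.19964 m / 0.01 = 720.0 cm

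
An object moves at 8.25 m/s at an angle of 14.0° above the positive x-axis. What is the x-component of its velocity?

vₓ = v cos(θ) = 8.25 × cos(14.0°) = 8.0 m/s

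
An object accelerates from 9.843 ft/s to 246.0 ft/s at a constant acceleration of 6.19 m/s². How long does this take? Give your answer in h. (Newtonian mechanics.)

v₀ = 9.843 ft/s × 0.3048 = 3.00015 m/s
v = 246.0 ft/s × 0.3048 = 74.9808 m/s
t = (v - v₀) / a = (74.9808 - 3.00015) / 6.19 = 11.6285 s
t = 11.6285 s / 3600.0 = 0.00323 h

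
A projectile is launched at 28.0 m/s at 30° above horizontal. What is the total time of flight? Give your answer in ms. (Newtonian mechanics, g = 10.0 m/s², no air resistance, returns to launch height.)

T = 2 × v₀ × sin(θ) / g = 2 × 28.0 × sin(30°) / 10.0 = 2 × 28.0 × 0.5 / 10.0 = 2.8 s
T = 2.8 s / 0.001 = 2800 ms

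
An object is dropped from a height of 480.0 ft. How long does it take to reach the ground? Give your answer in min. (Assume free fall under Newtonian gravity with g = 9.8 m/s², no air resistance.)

h = 480.0 ft × 0.3048 = 146.304 m
t = √(2h/g) = √(2 × 146.304 / 9.8) = 5.46424 s
t = 5.46424 s / 60.0 = 0.09107 min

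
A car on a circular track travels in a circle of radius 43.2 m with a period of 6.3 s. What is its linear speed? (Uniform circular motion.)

v = 2πr/T = 2π×43.2/6.3 = 43.08 m/s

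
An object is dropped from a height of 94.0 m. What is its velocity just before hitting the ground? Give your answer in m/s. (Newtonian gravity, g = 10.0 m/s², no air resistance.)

v = √(2gh) = √(2 × 10.0 × 94.0) = 43.36 m/s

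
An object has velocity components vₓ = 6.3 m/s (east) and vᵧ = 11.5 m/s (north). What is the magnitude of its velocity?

|v| = √(vₓ² + vᵧ²) = √(6.3² + 11.5²) = √(171.94) = 13.11 m/s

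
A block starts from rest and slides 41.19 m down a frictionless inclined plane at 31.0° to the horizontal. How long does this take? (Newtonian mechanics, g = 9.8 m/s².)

a = g sin(θ) = 9.8 × sin(31.0°) = 5.0474 m/s²
t = √(2d/a) = √(2 × 41.19 / 5.0474) = 4.04 s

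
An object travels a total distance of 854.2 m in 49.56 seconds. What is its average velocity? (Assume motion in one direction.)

v_avg = Δd / Δt = 854.2 / 49.56 = 17.24 m/s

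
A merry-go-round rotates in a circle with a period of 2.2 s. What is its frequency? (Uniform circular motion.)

f = 1/T = 1/2.2 = 0.4545 Hz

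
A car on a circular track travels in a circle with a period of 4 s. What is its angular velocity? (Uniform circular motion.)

ω = 2π/T = 2π/4 = 1.5708 rad/s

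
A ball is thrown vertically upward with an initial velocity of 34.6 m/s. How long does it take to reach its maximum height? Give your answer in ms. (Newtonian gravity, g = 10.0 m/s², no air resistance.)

t_up = v₀ / g = 34.6 / 10.0 = 3.46 s
t_up = 3.46 s / 0.001 = 3460 ms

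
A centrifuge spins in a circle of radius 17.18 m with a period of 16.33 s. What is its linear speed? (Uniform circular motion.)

v = 2πr/T = 2π×17.18/16.33 = 6.61 m/s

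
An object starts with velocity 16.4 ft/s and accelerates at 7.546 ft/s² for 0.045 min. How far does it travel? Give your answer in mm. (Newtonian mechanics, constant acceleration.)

v₀ = 16.4 ft/s × 0.3048 = 4.99872 m/s
a = 7.546 ft/s² × 0.3048 = 2.30002 m/s²
t = 0.045 min × 60.0 = 2.7 s
d = v₀ × t + ½ × a × t² = 4.99872 × 2.7 + 0.5 × 2.30002 × 2.7² = 21.8801 m
d = 21.8801 m / 0.001 = 21880 mm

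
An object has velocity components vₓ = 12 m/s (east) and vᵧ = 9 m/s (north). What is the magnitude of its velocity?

|v| = √(vₓ² + vᵧ²) = √(12² + 9²) = √(225) = 15.0 m/s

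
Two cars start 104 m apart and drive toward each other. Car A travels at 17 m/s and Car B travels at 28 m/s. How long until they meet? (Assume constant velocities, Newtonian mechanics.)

Combined speed: v_combined = 17 + 28 = 45 m/s
Time to meet: t = d/v_combined = 104/45 = 2.31 s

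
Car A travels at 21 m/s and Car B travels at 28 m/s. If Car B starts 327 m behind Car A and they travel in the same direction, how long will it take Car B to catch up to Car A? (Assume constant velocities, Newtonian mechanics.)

Relative speed: v_rel = 28 - 21 = 7 m/s
Time to catch: t = d₀/v_rel = 327/7 = 46.71 s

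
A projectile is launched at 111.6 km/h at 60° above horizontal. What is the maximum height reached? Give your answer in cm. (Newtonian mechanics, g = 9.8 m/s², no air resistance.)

v₀ = 111.6 km/h × 0.2777777777777778 = 31.0 m/s
H = v₀² × sin²(θ) / (2g) = 31.0² × sin(60°)² / (2 × 9.8) = 961.0 × 0.75 / 19.6 = 36.773 m
H = 36.773 m / 0.01 = 3677 cm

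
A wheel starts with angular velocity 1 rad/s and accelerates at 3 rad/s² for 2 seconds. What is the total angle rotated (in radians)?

θ = ω₀t + ½αt² = 1×2 + ½×3×2² = 8.0 rad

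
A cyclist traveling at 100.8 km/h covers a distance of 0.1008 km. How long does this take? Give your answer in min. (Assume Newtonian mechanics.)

d = 0.1008 km × 1000.0 = 100.8 m
v = 100.8 km/h × 0.2777777777777778 = 28.0 m/s
t = d / v = 100.8 / 28.0 = 3.6 s
t = 3.6 s / 60.0 = 0.06 min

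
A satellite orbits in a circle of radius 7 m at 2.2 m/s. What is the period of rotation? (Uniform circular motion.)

T = 2πr/v = 2π×7/2.2 = 19.99 s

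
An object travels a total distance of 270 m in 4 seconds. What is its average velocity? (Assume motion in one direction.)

v_avg = Δd / Δt = 270 / 4 = 67.5 m/s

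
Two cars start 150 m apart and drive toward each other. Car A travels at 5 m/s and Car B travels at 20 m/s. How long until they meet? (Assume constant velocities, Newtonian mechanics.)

Combined speed: v_combined = 5 + 20 = 25 m/s
Time to meet: t = d/v_combined = 150/25 = 6.0 s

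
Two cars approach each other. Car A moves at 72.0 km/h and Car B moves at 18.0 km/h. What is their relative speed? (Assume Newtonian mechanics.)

v_rel = v_A + v_B = 72.0 + 18.0 = 90.0 km/h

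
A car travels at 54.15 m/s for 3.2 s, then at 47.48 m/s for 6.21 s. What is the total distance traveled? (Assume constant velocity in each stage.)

d₁ = v₁t₁ = 54.15 × 3.2 = 173.28 m
d₂ = v₂t₂ = 47.48 × 6.21 = 294.8508 m
d_total = 173.28 + 294.8508 = 468.13 m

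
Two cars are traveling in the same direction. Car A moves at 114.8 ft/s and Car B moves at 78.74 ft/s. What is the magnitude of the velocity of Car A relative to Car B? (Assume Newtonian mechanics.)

v_rel = |v_A - v_B| = |114.8 - 78.74| = 36.06 ft/s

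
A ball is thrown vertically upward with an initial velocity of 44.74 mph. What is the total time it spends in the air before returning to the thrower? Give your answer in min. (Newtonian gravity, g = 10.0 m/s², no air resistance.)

v₀ = 44.74 mph × 0.44704 = 20.0006 m/s
t_total = 2 × v₀ / g = 2 × 20.0006 / 10.0 = 4.00012 s
t_total = 4.00012 s / 60.0 = 0.06667 min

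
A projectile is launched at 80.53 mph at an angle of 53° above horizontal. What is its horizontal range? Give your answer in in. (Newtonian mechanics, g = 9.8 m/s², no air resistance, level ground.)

v₀ = 80.53 mph × 0.44704 = 36.0001 m/s
R = v₀² × sin(2θ) / g = 36.0001² × sin(2 × 53°) / 9.8 = 1296.01 × 0.961262 / 9.8 = 127.123 m
R = 127.123 m / 0.0254 = 5005 in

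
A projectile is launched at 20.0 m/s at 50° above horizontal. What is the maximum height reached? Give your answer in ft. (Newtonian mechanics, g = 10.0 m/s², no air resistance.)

H = v₀² × sin²(θ) / (2g) = 20.0² × sin(50°)² / (2 × 10.0) = 400.0 × 0.586824 / 20.0 = 11.7365 m
H = 11.7365 m / 0.3048 = 38.51 ft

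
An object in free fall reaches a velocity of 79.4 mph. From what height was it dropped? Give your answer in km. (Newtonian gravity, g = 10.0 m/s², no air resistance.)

v = 79.4 mph × 0.44704 = 35.495 m/s
h = v² / (2g) = 35.495² / (2 × 10.0) = 62.9948 m
h = 62.9948 m / 1000.0 = 0.06299 km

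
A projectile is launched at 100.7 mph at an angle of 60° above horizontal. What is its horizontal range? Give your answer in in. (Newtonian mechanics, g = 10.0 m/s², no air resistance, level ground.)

v₀ = 100.7 mph × 0.44704 = 45.0169 m/s
R = v₀² × sin(2θ) / g = 45.0169² × sin(2 × 60°) / 10.0 = 2026.52 × 0.866025 / 10.0 = 175.502 m
R = 175.502 m / 0.0254 = 6910 in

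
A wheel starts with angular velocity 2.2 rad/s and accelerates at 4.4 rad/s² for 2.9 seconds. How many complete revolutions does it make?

θ = ω₀t + ½αt² = 2.2×2.9 + ½×4.4×2.9² = 24.882 rad
Total revolutions = θ/(2π) = 24.882/(2π) = 3.96
Complete revolutions = ⌊3.96⌋ = 3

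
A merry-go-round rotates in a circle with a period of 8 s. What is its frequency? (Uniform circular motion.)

f = 1/T = 1/8 = 0.125 Hz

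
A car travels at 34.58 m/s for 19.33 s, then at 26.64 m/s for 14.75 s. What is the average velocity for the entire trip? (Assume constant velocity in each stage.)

d₁ = v₁t₁ = 34.58 × 19.33 = 668.4314 m
d₂ = v₂t₂ = 26.64 × 14.75 = 392.94 m
d_total = 1061.3714 m, t_total = 34.08 s
v_avg = d_total/t_total = 1061.3714/34.08 = 31.14 m/s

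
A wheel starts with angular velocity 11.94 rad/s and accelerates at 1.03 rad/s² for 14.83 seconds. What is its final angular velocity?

ω = ω₀ + αt = 11.94 + 1.03 × 14.83 = 27.21 rad/s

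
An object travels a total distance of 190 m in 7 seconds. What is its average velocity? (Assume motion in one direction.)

v_avg = Δd / Δt = 190 / 7 = 27.14 m/s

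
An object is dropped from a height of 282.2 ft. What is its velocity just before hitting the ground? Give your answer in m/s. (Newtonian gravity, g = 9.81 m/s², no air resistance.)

h = 282.2 ft × 0.3048 = 86.0146 m
v = √(2gh) = √(2 × 9.81 × 86.0146) = 41.08 m/s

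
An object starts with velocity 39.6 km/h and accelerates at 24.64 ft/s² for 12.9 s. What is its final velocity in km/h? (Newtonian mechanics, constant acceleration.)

v₀ = 39.6 km/h × 0.2777777777777778 = 11.0 m/s
a = 24.64 ft/s² × 0.3048 = 7.51027 m/s²
v = v₀ + a × t = 11.0 + 7.51027 × 12.9 = 107.882 m/s
v = 107.882 m/s / 0.2777777777777778 = 388.4 km/h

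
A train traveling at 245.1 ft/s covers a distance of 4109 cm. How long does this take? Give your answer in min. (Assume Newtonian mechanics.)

d = 4109 cm × 0.01 = 41.09 m
v = 245.1 ft/s × 0.3048 = 74.7065 m/s
t = d / v = 41.09 / 74.7065 = 0.550019 s
t = 0.550019 s / 60.0 = 0.009167 min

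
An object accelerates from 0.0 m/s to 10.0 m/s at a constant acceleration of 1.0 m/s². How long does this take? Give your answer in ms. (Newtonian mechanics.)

t = (v - v₀) / a = (10.0 - 0.0) / 1.0 = 10.0 s
t = 10.0 s / 0.001 = 10000 ms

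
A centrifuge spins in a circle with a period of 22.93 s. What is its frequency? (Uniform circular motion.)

f = 1/T = 1/22.93 = 0.0436 Hz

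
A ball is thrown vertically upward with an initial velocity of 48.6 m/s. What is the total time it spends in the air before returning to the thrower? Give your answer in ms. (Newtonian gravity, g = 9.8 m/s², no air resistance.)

t_total = 2 × v₀ / g = 2 × 48.6 / 9.8 = 9.91837 s
t_total = 9.91837 s / 0.001 = 9918 ms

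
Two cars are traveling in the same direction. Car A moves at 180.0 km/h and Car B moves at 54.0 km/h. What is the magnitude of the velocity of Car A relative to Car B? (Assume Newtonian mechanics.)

v_rel = |v_A - v_B| = |180.0 - 54.0| = 126.0 km/h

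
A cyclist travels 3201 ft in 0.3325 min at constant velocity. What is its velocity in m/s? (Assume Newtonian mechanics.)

d = 3201 ft × 0.3048 = 975.665 m
t = 0.3325 min × 60.0 = 19.95 s
v = d / t = 975.665 / 19.95 = 48.91 m/s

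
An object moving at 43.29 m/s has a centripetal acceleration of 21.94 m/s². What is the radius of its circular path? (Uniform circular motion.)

r = v²/a_c = 43.29²/21.94 = 85.42 m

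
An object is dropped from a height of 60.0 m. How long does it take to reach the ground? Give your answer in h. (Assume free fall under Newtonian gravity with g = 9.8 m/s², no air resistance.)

t = √(2h/g) = √(2 × 60.0 / 9.8) = 3.49927 s
t = 3.49927 s / 3600.0 = 0.000972 h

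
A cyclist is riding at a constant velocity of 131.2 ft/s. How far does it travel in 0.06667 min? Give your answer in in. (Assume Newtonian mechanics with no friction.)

v = 131.2 ft/s × 0.3048 = 39.9898 m/s
t = 0.06667 min × 60.0 = 4.0002 s
d = v × t = 39.9898 × 4.0002 = 159.967 m
d = 159.967 m / 0.0254 = 6298 in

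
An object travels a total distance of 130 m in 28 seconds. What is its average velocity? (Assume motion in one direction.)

v_avg = Δd / Δt = 130 / 28 = 4.64 m/s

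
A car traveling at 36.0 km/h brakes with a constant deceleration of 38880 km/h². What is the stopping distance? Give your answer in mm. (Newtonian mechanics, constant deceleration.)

v₀ = 36.0 km/h × 0.2777777777777778 = 10.0 m/s
a = 38880 km/h² × 7.716049382716049e-05 = 3.0 m/s²
d = v₀² / (2a) = 10.0² / (2 × 3.0) = 100.0 / 6.0 = 16.6667 m
d = 16.6667 m / 0.001 = 16670 mm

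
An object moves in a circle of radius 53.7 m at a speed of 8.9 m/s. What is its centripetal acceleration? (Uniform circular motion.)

a_c = v²/r = 8.9²/53.7 = 79.21/53.7 = 1.48 m/s²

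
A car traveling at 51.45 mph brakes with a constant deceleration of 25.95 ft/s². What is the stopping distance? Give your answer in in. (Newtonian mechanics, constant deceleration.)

v₀ = 51.45 mph × 0.44704 = 23.0002 m/s
a = 25.95 ft/s² × 0.3048 = 7.90956 m/s²
d = v₀² / (2a) = 23.0002² / (2 × 7.90956) = 529.009 / 15.8191 = 33.4412 m
d = 33.4412 m / 0.0254 = 1317 in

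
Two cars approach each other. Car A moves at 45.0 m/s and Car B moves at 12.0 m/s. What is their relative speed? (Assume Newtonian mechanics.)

v_rel = v_A + v_B = 45.0 + 12.0 = 57.0 m/s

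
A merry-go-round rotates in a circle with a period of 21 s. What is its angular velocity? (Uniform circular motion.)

ω = 2π/T = 2π/21 = 0.2992 rad/s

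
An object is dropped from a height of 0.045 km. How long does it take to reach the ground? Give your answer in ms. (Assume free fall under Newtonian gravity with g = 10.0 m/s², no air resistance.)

h = 0.045 km × 1000.0 = 45.0 m
t = √(2h/g) = √(2 × 45.0 / 10.0) = 3.0 s
t = 3.0 s / 0.001 = 3000 ms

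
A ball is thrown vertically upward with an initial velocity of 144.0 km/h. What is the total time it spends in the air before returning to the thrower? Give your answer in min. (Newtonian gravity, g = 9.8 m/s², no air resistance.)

v₀ = 144.0 km/h × 0.2777777777777778 = 40.0 m/s
t_total = 2 × v₀ / g = 2 × 40.0 / 9.8 = 8.16327 s
t_total = 8.16327 s / 60.0 = 0.1361 min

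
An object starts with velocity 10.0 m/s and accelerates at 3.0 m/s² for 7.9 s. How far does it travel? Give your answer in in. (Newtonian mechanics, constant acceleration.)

d = v₀ × t + ½ × a × t² = 10.0 × 7.9 + 0.5 × 3.0 × 7.9² = 172.615 m
d = 172.615 m / 0.0254 = 6796 in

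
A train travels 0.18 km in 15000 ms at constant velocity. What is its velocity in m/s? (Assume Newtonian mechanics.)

d = 0.18 km × 1000.0 = 180.0 m
t = 15000 ms × 0.001 = 15.0 s
v = d / t = 180.0 / 15.0 = 12.0 m/s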